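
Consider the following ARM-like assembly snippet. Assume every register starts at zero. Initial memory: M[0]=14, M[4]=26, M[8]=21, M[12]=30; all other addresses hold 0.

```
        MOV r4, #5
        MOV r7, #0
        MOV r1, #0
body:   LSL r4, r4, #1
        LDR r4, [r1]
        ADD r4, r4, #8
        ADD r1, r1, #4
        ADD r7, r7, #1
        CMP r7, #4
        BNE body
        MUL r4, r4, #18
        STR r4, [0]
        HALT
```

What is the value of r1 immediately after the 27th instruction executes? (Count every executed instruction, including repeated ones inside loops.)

after MOV r4, #5: r4=5
after MOV r7, #0: r7=0
after MOV r1, #0: r1=0
after LSL r4, r4, #1: r4=5<<1=10
after LDR r4, [r1]: r4=M[0]=14
after ADD r4, r4, #8: r4=14+8=22
after ADD r1, r1, #4: r1=0+4=4
after ADD r7, r7, #1: r7=0+1=1
CMP r7, #4  (cmp 1,4)
BNE body: taken
after LSL r4, r4, #1: r4=22<<1=44
after LDR r4, [r1]: r4=M[4]=26
after ADD r4, r4, #8: r4=26+8=34
after ADD r1, r1, #4: r1=4+4=8
after ADD r7, r7, #1: r7=1+1=2
CMP r7, #4  (cmp 2,4)
BNE body: taken
after LSL r4, r4, #1: r4=34<<1=68
after LDR r4, [r1]: r4=M[8]=21
after ADD r4, r4, #8: r4=21+8=29
after ADD r1, r1, #4: r1=8+4=12
after ADD r7, r7, #1: r7=2+1=3
CMP r7, #4  (cmp 3,4)
BNE body: taken
after LSL r4, r4, #1: r4=29<<1=58
after LDR r4, [r1]: r4=M[12]=30
after ADD r4, r4, #8: r4=30+8=38
After step 27: r1 = 12.

12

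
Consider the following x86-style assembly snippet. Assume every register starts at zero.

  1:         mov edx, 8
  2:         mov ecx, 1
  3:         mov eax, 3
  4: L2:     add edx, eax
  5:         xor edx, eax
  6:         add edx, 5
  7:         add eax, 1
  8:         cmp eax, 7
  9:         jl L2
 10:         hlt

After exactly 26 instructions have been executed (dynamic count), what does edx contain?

mov edx, 8 → edx=8
mov ecx, 1 → ecx=1
mov eax, 3 → eax=3
add edx, eax → edx=8+3=11
xor edx, eax → edx=11^3=8
add edx, 5 → edx=8+5=13
add eax, 1 → eax=3+1=4
cmp eax, 7  (cmp 4,7)
jl L2: taken
add edx, eax → edx=13+4=17
xor edx, eax → edx=17^4=21
add edx, 5 → edx=21+5=26
add eax, 1 → eax=4+1=5
cmp eax, 7  (cmp 5,7)
jl L2: taken
add edx, eax → edx=26+5=31
xor edx, eax → edx=31^5=26
add edx, 5 → edx=26+5=31
add eax, 1 → eax=5+1=6
cmp eax, 7  (cmp 6,7)
jl L2: taken
add edx, eax → edx=31+6=37
xor edx, eax → edx=37^6=35
add edx, 5 → edx=35+5=40
add eax, 1 → eax=6+1=7
cmp eax, 7  (cmp 7,7)
After step 26: edx = 40.

40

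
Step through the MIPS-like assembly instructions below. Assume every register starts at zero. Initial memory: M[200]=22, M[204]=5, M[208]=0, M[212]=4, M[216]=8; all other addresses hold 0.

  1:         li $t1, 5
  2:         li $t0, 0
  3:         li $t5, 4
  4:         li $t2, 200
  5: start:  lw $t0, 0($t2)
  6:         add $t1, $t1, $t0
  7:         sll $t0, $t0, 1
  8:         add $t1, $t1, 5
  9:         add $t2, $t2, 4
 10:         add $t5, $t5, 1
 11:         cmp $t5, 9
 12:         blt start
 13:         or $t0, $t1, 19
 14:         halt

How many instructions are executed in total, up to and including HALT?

$t1=5
$t0=0
$t5=4
$t2=200
$t0=M[200]=22
$t1=5+22=27
$t0=22<<1=44
$t1=27+5=32
$t2=200+4=204
$t5=4+1=5
cmp $t5, 9  (cmp 5,9)
blt start: taken
$t0=M[204]=5
$t1=32+5=37
$t0=5<<1=10
$t1=37+5=42
$t2=204+4=208
$t5=5+1=6
cmp $t5, 9  (cmp 6,9)
blt start: taken
$t0=M[208]=0
$t1=42+0=42
$t0=0<<1=0
$t1=42+5=47
$t2=208+4=212
$t5=6+1=7
cmp $t5, 9  (cmp 7,9)
blt start: taken
$t0=M[212]=4
$t1=47+4=51
$t0=4<<1=8
$t1=51+5=56
$t2=212+4=216
$t5=7+1=8
cmp $t5, 9  (cmp 8,9)
blt start: taken
$t0=M[216]=8
$t1=56+8=64
$t0=8<<1=16
$t1=64+5=69
$t2=216+4=220
$t5=8+1=9
cmp $t5, 9  (cmp 9,9)
blt start: not taken
$t0=69|19=87
halt.
Total executed instructions: 46.

46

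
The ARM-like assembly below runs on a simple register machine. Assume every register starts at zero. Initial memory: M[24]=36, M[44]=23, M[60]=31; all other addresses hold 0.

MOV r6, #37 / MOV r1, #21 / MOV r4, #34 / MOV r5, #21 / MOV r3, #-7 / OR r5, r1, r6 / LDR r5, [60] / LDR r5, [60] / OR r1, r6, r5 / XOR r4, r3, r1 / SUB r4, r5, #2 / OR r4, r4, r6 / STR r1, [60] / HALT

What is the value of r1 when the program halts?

after MOV r6, #37: r6=37
after MOV r1, #21: r1=21
after MOV r4, #34: r4=34
after MOV r5, #21: r5=21
after MOV r3, #-7: r3=-7
after OR r5, r1, r6: r5=21|37=53
after LDR r5, [60]: r5=M[60]=31
after LDR r5, [60]: r5=M[60]=31
after OR r1, r6, r5: r1=37|31=63
after XOR r4, r3, r1: r4=(-7)^63=-58
after SUB r4, r5, #2: r4=31-2=29
after OR r4, r4, r6: r4=29|37=61
STR r1, [60] → M[60]=63
halt.

63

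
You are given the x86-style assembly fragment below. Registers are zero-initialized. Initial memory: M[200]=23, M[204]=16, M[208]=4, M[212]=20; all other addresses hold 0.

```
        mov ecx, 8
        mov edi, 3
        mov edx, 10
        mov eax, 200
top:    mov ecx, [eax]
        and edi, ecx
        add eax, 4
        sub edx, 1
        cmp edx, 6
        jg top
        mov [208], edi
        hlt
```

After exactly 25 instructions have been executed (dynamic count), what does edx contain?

after mov ecx, 8: ecx=8
after mov edi, 3: edi=3
after mov edx, 10: edx=10
after mov eax, 200: eax=200
after mov ecx, [eax]: ecx=M[200]=23
after and edi, ecx: edi=3&23=3
after add eax, 4: eax=200+4=204
after sub edx, 1: edx=10-1=9
cmp edx, 6  (cmp 9,6)
jg top: taken
after mov ecx, [eax]: ecx=M[204]=16
after and edi, ecx: edi=3&16=0
after add eax, 4: eax=204+4=208
after sub edx, 1: edx=9-1=8
cmp edx, 6  (cmp 8,6)
jg top: taken
after mov ecx, [eax]: ecx=M[208]=4
after and edi, ecx: edi=0&4=0
after add eax, 4: eax=208+4=212
after sub edx, 1: edx=8-1=7
cmp edx, 6  (cmp 7,6)
jg top: taken
after mov ecx, [eax]: ecx=M[212]=20
after and edi, ecx: edi=0&20=0
after add eax, 4: eax=212+4=216
After step 25: edx = 7.

7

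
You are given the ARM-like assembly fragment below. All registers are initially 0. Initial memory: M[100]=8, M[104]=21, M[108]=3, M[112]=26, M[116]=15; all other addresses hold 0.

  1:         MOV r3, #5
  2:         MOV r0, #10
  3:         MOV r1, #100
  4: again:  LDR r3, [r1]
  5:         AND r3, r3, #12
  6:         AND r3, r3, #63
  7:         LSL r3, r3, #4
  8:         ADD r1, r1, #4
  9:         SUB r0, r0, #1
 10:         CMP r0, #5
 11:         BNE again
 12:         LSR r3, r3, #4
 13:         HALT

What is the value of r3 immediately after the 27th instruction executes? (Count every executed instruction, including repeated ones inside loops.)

0

r3=5
r0=10
r1=100
r3=M[100]=8
r3=8&12=8
r3=8&63=8
r3=8<<4=128
r1=100+4=104
r0=10-1=9
CMP r0, #5  (cmp 9,5)
BNE again: taken
r3=M[104]=21
r3=21&12=4
r3=4&63=4
r3=4<<4=64
r1=104+4=108
r0=9-1=8
CMP r0, #5  (cmp 8,5)
BNE again: taken
r3=M[108]=3
r3=3&12=0
r3=0&63=0
r3=0<<4=0
r1=108+4=112
r0=8-1=7
CMP r0, #5  (cmp 7,5)
BNE again: taken
After step 27: r3 = 0.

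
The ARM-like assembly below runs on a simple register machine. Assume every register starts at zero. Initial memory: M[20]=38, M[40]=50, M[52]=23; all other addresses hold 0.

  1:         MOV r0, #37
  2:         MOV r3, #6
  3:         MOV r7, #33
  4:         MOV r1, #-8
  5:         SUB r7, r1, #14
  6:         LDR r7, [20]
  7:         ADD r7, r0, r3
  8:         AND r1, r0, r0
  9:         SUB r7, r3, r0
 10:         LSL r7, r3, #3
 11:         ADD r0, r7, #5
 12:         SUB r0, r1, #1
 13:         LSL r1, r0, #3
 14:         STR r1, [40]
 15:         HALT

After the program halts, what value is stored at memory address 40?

MOV r0, #37 → r0=37
MOV r3, #6 → r3=6
MOV r7, #33 → r7=33
MOV r1, #-8 → r1=-8
SUB r7, r1, #14 → r7=(-8)-14=-22
LDR r7, [20] → r7=M[20]=38
ADD r7, r0, r3 → r7=37+6=43
AND r1, r0, r0 → r1=37&37=37
SUB r7, r3, r0 → r7=6-37=-31
LSL r7, r3, #3 → r7=6<<3=48
ADD r0, r7, #5 → r0=48+5=53
SUB r0, r1, #1 → r0=37-1=36
LSL r1, r0, #3 → r1=36<<3=288
STR r1, [40] → M[40]=288
halt.

288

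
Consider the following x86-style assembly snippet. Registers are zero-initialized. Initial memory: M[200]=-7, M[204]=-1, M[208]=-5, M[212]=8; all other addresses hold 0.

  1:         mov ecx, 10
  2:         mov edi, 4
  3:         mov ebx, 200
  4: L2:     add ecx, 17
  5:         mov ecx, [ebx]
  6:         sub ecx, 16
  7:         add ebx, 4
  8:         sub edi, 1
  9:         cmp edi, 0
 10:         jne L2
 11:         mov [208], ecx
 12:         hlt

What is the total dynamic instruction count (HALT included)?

33

mov ecx, 10 → ecx=10
mov edi, 4 → edi=4
mov ebx, 200 → ebx=200
add ecx, 17 → ecx=10+17=27
mov ecx, [ebx] → ecx=M[200]=-7
sub ecx, 16 → ecx=(-7)-16=-23
add ebx, 4 → ebx=200+4=204
sub edi, 1 → edi=4-1=3
cmp edi, 0  (cmp 3,0)
jne L2: taken
add ecx, 17 → ecx=(-23)+17=-6
mov ecx, [ebx] → ecx=M[204]=-1
sub ecx, 16 → ecx=(-1)-16=-17
add ebx, 4 → ebx=204+4=208
sub edi, 1 → edi=3-1=2
cmp edi, 0  (cmp 2,0)
jne L2: taken
add ecx, 17 → ecx=(-17)+17=0
mov ecx, [ebx] → ecx=M[208]=-5
sub ecx, 16 → ecx=(-5)-16=-21
add ebx, 4 → ebx=208+4=212
sub edi, 1 → edi=2-1=1
cmp edi, 0  (cmp 1,0)
jne L2: taken
add ecx, 17 → ecx=(-21)+17=-4
mov ecx, [ebx] → ecx=M[212]=8
sub ecx, 16 → ecx=8-16=-8
add ebx, 4 → ebx=212+4=216
sub edi, 1 → edi=1-1=0
cmp edi, 0  (cmp 0,0)
jne L2: not taken
mov [208], ecx → M[208]=-8
halt.
Total executed instructions: 33.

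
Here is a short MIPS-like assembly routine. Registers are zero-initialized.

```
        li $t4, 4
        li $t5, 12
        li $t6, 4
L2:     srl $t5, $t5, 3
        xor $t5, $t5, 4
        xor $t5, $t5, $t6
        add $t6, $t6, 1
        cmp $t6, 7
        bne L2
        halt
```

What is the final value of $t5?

2

$t4=4
$t5=12
$t6=4
$t5=12>>3=1
$t5=1^4=5
$t5=5^4=1
$t6=4+1=5
cmp $t6, 7  (cmp 5,7)
bne L2: taken
$t5=1>>3=0
$t5=0^4=4
$t5=4^5=1
$t6=5+1=6
cmp $t6, 7  (cmp 6,7)
bne L2: taken
$t5=1>>3=0
$t5=0^4=4
$t5=4^6=2
$t6=6+1=7
cmp $t6, 7  (cmp 7,7)
bne L2: not taken
halt.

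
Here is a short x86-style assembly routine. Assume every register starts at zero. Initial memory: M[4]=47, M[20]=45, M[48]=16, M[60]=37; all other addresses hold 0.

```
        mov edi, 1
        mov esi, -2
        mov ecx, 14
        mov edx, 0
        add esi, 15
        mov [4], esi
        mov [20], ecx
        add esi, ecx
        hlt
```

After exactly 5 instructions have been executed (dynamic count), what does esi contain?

after mov edi, 1: edi=1
after mov esi, -2: esi=-2
after mov ecx, 14: ecx=14
after mov edx, 0: edx=0
after add esi, 15: esi=(-2)+15=13
After step 5: esi = 13.

13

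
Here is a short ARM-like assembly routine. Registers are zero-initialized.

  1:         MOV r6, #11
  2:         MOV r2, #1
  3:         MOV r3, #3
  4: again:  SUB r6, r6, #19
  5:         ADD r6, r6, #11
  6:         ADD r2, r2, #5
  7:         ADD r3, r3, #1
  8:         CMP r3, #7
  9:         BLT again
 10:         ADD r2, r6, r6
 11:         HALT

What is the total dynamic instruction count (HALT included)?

29

r6=11
r2=1
r3=3
r6=11-19=-8
r6=(-8)+11=3
r2=1+5=6
r3=3+1=4
CMP r3, #7  (cmp 4,7)
BLT again: taken
r6=3-19=-16
r6=(-16)+11=-5
r2=6+5=11
r3=4+1=5
CMP r3, #7  (cmp 5,7)
BLT again: taken
r6=(-5)-19=-24
r6=(-24)+11=-13
r2=11+5=16
r3=5+1=6
CMP r3, #7  (cmp 6,7)
BLT again: taken
r6=(-13)-19=-32
r6=(-32)+11=-21
r2=16+5=21
r3=6+1=7
CMP r3, #7  (cmp 7,7)
BLT again: not taken
r2=(-21)+(-21)=-42
halt.
Total executed instructions: 29.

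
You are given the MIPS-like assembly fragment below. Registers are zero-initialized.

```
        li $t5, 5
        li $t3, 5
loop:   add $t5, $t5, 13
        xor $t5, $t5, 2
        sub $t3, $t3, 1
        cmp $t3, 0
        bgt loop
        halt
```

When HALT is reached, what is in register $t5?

$t5=5
$t3=5
$t5=5+13=18
$t5=18^2=16
$t3=5-1=4
cmp $t3, 0  (cmp 4,0)
bgt loop: taken
$t5=16+13=29
$t5=29^2=31
$t3=4-1=3
cmp $t3, 0  (cmp 3,0)
bgt loop: taken
$t5=31+13=44
$t5=44^2=46
$t3=3-1=2
cmp $t3, 0  (cmp 2,0)
bgt loop: taken
$t5=46+13=59
$t5=59^2=57
$t3=2-1=1
cmp $t3, 0  (cmp 1,0)
bgt loop: taken
$t5=57+13=70
$t5=70^2=68
$t3=1-1=0
cmp $t3, 0  (cmp 0,0)
bgt loop: not taken
halt.

68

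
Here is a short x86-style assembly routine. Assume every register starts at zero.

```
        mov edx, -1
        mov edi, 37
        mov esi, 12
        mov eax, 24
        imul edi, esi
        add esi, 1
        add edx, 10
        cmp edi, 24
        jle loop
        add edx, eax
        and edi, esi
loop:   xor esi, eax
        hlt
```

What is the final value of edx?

33

mov edx, -1 → edx=-1
mov edi, 37 → edi=37
mov esi, 12 → esi=12
mov eax, 24 → eax=24
imul edi, esi → edi=37*12=444
add esi, 1 → esi=12+1=13
add edx, 10 → edx=(-1)+10=9
cmp edi, 24  (cmp 444,24)
jle loop: not taken
add edx, eax → edx=9+24=33
and edi, esi → edi=444&13=12
xor esi, eax → esi=13^24=21
halt.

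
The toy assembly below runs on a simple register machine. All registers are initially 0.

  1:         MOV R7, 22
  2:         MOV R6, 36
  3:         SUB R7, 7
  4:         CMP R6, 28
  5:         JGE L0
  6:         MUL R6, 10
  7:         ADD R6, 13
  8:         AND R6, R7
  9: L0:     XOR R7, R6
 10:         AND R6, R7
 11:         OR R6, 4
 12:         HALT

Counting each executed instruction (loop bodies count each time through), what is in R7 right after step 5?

R7=22
R6=36
R7=22-7=15
CMP R6, 28  (cmp 36,28)
JGE L0: taken
After step 5: R7 = 15.

15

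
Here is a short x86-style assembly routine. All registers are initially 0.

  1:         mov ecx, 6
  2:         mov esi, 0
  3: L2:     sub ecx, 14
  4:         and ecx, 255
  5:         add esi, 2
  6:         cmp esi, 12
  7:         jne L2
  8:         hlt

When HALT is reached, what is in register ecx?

after mov ecx, 6: ecx=6
after mov esi, 0: esi=0
after sub ecx, 14: ecx=6-14=-8
after and ecx, 255: ecx=(-8)&255=248
after add esi, 2: esi=0+2=2
cmp esi, 12  (cmp 2,12)
jne L2: taken
after sub ecx, 14: ecx=248-14=234
after and ecx, 255: ecx=234&255=234
after add esi, 2: esi=2+2=4
cmp esi, 12  (cmp 4,12)
jne L2: taken
after sub ecx, 14: ecx=234-14=220
after and ecx, 255: ecx=220&255=220
after add esi, 2: esi=4+2=6
cmp esi, 12  (cmp 6,12)
jne L2: taken
after sub ecx, 14: ecx=220-14=206
after and ecx, 255: ecx=206&255=206
after add esi, 2: esi=6+2=8
cmp esi, 12  (cmp 8,12)
jne L2: taken
after sub ecx, 14: ecx=206-14=192
after and ecx, 255: ecx=192&255=192
after add esi, 2: esi=8+2=10
cmp esi, 12  (cmp 10,12)
jne L2: taken
after sub ecx, 14: ecx=192-14=178
after and ecx, 255: ecx=178&255=178
after add esi, 2: esi=10+2=12
cmp esi, 12  (cmp 12,12)
jne L2: not taken
halt.

178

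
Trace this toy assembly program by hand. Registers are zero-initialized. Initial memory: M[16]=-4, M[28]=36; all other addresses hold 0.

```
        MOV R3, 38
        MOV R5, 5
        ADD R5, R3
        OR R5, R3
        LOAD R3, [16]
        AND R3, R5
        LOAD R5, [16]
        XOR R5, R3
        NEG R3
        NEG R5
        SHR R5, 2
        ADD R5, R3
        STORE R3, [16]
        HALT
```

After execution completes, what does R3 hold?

after MOV R3, 38: R3=38
after MOV R5, 5: R5=5
after ADD R5, R3: R5=5+38=43
after OR R5, R3: R5=43|38=47
after LOAD R3, [16]: R3=M[16]=-4
after AND R3, R5: R3=(-4)&47=44
after LOAD R5, [16]: R5=M[16]=-4
after XOR R5, R3: R5=(-4)^44=-48
after NEG R3: R3=-(44)=-44
after NEG R5: R5=-(-48)=48
after SHR R5, 2: R5=48>>2=12
after ADD R5, R3: R5=12+(-44)=-32
STORE R3, [16] → M[16]=-44
halt.

-44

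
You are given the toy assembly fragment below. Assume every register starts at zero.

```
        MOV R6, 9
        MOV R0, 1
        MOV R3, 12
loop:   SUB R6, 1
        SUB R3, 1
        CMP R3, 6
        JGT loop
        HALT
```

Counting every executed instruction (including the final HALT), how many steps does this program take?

28

after MOV R6, 9: R6=9
after MOV R0, 1: R0=1
after MOV R3, 12: R3=12
after SUB R6, 1: R6=9-1=8
after SUB R3, 1: R3=12-1=11
CMP R3, 6  (cmp 11,6)
JGT loop: taken
after SUB R6, 1: R6=8-1=7
after SUB R3, 1: R3=11-1=10
CMP R3, 6  (cmp 10,6)
JGT loop: taken
after SUB R6, 1: R6=7-1=6
after SUB R3, 1: R3=10-1=9
CMP R3, 6  (cmp 9,6)
JGT loop: taken
after SUB R6, 1: R6=6-1=5
after SUB R3, 1: R3=9-1=8
CMP R3, 6  (cmp 8,6)
JGT loop: taken
after SUB R6, 1: R6=5-1=4
after SUB R3, 1: R3=8-1=7
CMP R3, 6  (cmp 7,6)
JGT loop: taken
after SUB R6, 1: R6=4-1=3
after SUB R3, 1: R3=7-1=6
CMP R3, 6  (cmp 6,6)
JGT loop: not taken
halt.
Total executed instructions: 28.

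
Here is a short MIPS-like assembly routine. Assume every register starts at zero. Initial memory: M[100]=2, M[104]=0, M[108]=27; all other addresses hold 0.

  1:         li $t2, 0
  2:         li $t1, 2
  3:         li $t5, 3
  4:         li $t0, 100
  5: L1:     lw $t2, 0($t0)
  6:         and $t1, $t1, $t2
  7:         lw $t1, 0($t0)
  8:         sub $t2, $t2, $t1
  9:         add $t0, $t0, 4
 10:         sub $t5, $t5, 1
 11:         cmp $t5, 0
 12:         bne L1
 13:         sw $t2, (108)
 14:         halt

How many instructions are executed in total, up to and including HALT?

30

after li $t2, 0: $t2=0
after li $t1, 2: $t1=2
after li $t5, 3: $t5=3
after li $t0, 100: $t0=100
after lw $t2, 0($t0): $t2=M[100]=2
after and $t1, $t1, $t2: $t1=2&2=2
after lw $t1, 0($t0): $t1=M[100]=2
after sub $t2, $t2, $t1: $t2=2-2=0
after add $t0, $t0, 4: $t0=100+4=104
after sub $t5, $t5, 1: $t5=3-1=2
cmp $t5, 0  (cmp 2,0)
bne L1: taken
after lw $t2, 0($t0): $t2=M[104]=0
after and $t1, $t1, $t2: $t1=2&0=0
after lw $t1, 0($t0): $t1=M[104]=0
after sub $t2, $t2, $t1: $t2=0-0=0
after add $t0, $t0, 4: $t0=104+4=108
after sub $t5, $t5, 1: $t5=2-1=1
cmp $t5, 0  (cmp 1,0)
bne L1: taken
after lw $t2, 0($t0): $t2=M[108]=27
after and $t1, $t1, $t2: $t1=0&27=0
after lw $t1, 0($t0): $t1=M[108]=27
after sub $t2, $t2, $t1: $t2=27-27=0
after add $t0, $t0, 4: $t0=108+4=112
after sub $t5, $t5, 1: $t5=1-1=0
cmp $t5, 0  (cmp 0,0)
bne L1: not taken
sw $t2, (108) → M[108]=0
halt.
Total executed instructions: 30.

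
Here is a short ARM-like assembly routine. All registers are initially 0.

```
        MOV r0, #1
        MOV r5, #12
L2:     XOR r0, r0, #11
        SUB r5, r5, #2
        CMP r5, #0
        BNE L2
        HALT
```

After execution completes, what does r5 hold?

r0=1
r5=12
r0=1^11=10
r5=12-2=10
CMP r5, #0  (cmp 10,0)
BNE L2: taken
r0=10^11=1
r5=10-2=8
CMP r5, #0  (cmp 8,0)
BNE L2: taken
r0=1^11=10
r5=8-2=6
CMP r5, #0  (cmp 6,0)
BNE L2: taken
r0=10^11=1
r5=6-2=4
CMP r5, #0  (cmp 4,0)
BNE L2: taken
r0=1^11=10
r5=4-2=2
CMP r5, #0  (cmp 2,0)
BNE L2: taken
r0=10^11=1
r5=2-2=0
CMP r5, #0  (cmp 0,0)
BNE L2: not taken
halt.

0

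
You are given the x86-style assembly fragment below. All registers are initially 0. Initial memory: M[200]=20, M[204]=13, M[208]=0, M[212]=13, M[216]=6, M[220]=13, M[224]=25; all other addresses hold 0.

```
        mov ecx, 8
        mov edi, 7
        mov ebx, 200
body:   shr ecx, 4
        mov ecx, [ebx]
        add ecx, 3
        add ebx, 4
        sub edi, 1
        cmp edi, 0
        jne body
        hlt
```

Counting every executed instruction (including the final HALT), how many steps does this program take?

after mov ecx, 8: ecx=8
after mov edi, 7: edi=7
after mov ebx, 200: ebx=200
after shr ecx, 4: ecx=8>>4=0
after mov ecx, [ebx]: ecx=M[200]=20
after add ecx, 3: ecx=20+3=23
after add ebx, 4: ebx=200+4=204
after sub edi, 1: edi=7-1=6
cmp edi, 0  (cmp 6,0)
jne body: taken
after shr ecx, 4: ecx=23>>4=1
after mov ecx, [ebx]: ecx=M[204]=13
after add ecx, 3: ecx=13+3=16
after add ebx, 4: ebx=204+4=208
after sub edi, 1: edi=6-1=5
cmp edi, 0  (cmp 5,0)
jne body: taken
after shr ecx, 4: ecx=16>>4=1
after mov ecx, [ebx]: ecx=M[208]=0
after add ecx, 3: ecx=0+3=3
after add ebx, 4: ebx=208+4=212
after sub edi, 1: edi=5-1=4
cmp edi, 0  (cmp 4,0)
jne body: taken
after shr ecx, 4: ecx=3>>4=0
after mov ecx, [ebx]: ecx=M[212]=13
after add ecx, 3: ecx=13+3=16
after add ebx, 4: ebx=212+4=216
after sub edi, 1: edi=4-1=3
cmp edi, 0  (cmp 3,0)
jne body: taken
after shr ecx, 4: ecx=16>>4=1
after mov ecx, [ebx]: ecx=M[216]=6
after add ecx, 3: ecx=6+3=9
after add ebx, 4: ebx=216+4=220
after sub edi, 1: edi=3-1=2
cmp edi, 0  (cmp 2,0)
jne body: taken
after shr ecx, 4: ecx=9>>4=0
after mov ecx, [ebx]: ecx=M[220]=13
after add ecx, 3: ecx=13+3=16
after add ebx, 4: ebx=220+4=224
after sub edi, 1: edi=2-1=1
cmp edi, 0  (cmp 1,0)
jne body: taken
after shr ecx, 4: ecx=16>>4=1
after mov ecx, [ebx]: ecx=M[224]=25
after add ecx, 3: ecx=25+3=28
after add ebx, 4: ebx=224+4=228
after sub edi, 1: edi=1-1=0
cmp edi, 0  (cmp 0,0)
jne body: not taken
halt.
Total executed instructions: 53.

53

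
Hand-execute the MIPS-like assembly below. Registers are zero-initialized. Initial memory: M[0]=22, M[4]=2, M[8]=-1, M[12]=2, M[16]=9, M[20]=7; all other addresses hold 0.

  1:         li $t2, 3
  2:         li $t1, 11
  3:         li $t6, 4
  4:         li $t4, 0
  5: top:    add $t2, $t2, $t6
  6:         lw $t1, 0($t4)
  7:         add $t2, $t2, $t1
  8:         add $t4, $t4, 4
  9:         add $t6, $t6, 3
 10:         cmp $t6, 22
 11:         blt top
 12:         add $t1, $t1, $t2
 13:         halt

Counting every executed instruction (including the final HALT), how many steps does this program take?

48

$t2=3
$t1=11
$t6=4
$t4=0
$t2=3+4=7
$t1=M[0]=22
$t2=7+22=29
$t4=0+4=4
$t6=4+3=7
cmp $t6, 22  (cmp 7,22)
blt top: taken
$t2=29+7=36
$t1=M[4]=2
$t2=36+2=38
$t4=4+4=8
$t6=7+3=10
cmp $t6, 22  (cmp 10,22)
blt top: taken
$t2=38+10=48
$t1=M[8]=-1
$t2=48+(-1)=47
$t4=8+4=12
$t6=10+3=13
cmp $t6, 22  (cmp 13,22)
blt top: taken
$t2=47+13=60
$t1=M[12]=2
$t2=60+2=62
$t4=12+4=16
$t6=13+3=16
cmp $t6, 22  (cmp 16,22)
blt top: taken
$t2=62+16=78
$t1=M[16]=9
$t2=78+9=87
$t4=16+4=20
$t6=16+3=19
cmp $t6, 22  (cmp 19,22)
blt top: taken
$t2=87+19=106
$t1=M[20]=7
$t2=106+7=113
$t4=20+4=24
$t6=19+3=22
cmp $t6, 22  (cmp 22,22)
blt top: not taken
$t1=7+113=120
halt.
Total executed instructions: 48.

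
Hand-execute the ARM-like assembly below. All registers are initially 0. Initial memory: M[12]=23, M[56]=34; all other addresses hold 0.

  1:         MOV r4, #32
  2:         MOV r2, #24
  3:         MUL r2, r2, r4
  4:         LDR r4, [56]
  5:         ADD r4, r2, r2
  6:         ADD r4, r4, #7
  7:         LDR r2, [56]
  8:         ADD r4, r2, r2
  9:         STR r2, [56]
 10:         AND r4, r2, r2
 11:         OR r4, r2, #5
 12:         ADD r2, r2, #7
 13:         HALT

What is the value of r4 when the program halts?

39

after MOV r4, #32: r4=32
after MOV r2, #24: r2=24
after MUL r2, r2, r4: r2=24*32=768
after LDR r4, [56]: r4=M[56]=34
after ADD r4, r2, r2: r4=768+768=1536
after ADD r4, r4, #7: r4=1536+7=1543
after LDR r2, [56]: r2=M[56]=34
after ADD r4, r2, r2: r4=34+34=68
STR r2, [56] → M[56]=34
after AND r4, r2, r2: r4=34&34=34
after OR r4, r2, #5: r4=34|5=39
after ADD r2, r2, #7: r2=34+7=41
halt.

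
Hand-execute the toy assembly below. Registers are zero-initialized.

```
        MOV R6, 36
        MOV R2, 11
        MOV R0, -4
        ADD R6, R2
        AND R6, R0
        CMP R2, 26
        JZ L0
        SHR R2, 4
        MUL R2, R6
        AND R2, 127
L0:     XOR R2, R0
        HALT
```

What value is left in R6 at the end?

MOV R6, 36 → R6=36
MOV R2, 11 → R2=11
MOV R0, -4 → R0=-4
ADD R6, R2 → R6=36+11=47
AND R6, R0 → R6=47&(-4)=44
CMP R2, 26  (cmp 11,26)
JZ L0: not taken
SHR R2, 4 → R2=11>>4=0
MUL R2, R6 → R2=0*44=0
AND R2, 127 → R2=0&127=0
XOR R2, R0 → R2=0^(-4)=-4
halt.

44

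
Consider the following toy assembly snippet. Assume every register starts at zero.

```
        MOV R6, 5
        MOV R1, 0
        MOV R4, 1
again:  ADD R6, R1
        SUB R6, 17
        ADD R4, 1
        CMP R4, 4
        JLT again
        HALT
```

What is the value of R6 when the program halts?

R6=5
R1=0
R4=1
R6=5+0=5
R6=5-17=-12
R4=1+1=2
CMP R4, 4  (cmp 2,4)
JLT again: taken
R6=(-12)+0=-12
R6=(-12)-17=-29
R4=2+1=3
CMP R4, 4  (cmp 3,4)
JLT again: taken
R6=(-29)+0=-29
R6=(-29)-17=-46
R4=3+1=4
CMP R4, 4  (cmp 4,4)
JLT again: not taken
halt.

-46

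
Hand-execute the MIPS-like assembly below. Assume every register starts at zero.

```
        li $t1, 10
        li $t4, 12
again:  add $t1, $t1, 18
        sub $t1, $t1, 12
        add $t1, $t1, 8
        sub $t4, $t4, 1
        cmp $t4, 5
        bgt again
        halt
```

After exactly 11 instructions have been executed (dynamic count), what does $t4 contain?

after li $t1, 10: $t1=10
after li $t4, 12: $t4=12
after add $t1, $t1, 18: $t1=10+18=28
after sub $t1, $t1, 12: $t1=28-12=16
after add $t1, $t1, 8: $t1=16+8=24
after sub $t4, $t4, 1: $t4=12-1=11
cmp $t4, 5  (cmp 11,5)
bgt again: taken
after add $t1, $t1, 18: $t1=24+18=42
after sub $t1, $t1, 12: $t1=42-12=30
after add $t1, $t1, 8: $t1=30+8=38
After step 11: $t4 = 11.

11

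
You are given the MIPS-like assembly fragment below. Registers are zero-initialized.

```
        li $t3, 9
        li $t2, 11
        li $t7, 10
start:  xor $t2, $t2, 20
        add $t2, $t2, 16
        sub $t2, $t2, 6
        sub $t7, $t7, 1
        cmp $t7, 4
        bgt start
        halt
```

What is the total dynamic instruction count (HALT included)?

$t3=9
$t2=11
$t7=10
$t2=11^20=31
$t2=31+16=47
$t2=47-6=41
$t7=10-1=9
cmp $t7, 4  (cmp 9,4)
bgt start: taken
$t2=41^20=61
$t2=61+16=77
$t2=77-6=71
$t7=9-1=8
cmp $t7, 4  (cmp 8,4)
bgt start: taken
$t2=71^20=83
$t2=83+16=99
$t2=99-6=93
$t7=8-1=7
cmp $t7, 4  (cmp 7,4)
bgt start: taken
$t2=93^20=73
$t2=73+16=89
$t2=89-6=83
$t7=7-1=6
cmp $t7, 4  (cmp 6,4)
bgt start: taken
$t2=83^20=71
$t2=71+16=87
$t2=87-6=81
$t7=6-1=5
cmp $t7, 4  (cmp 5,4)
bgt start: taken
$t2=81^20=69
$t2=69+16=85
$t2=85-6=79
$t7=5-1=4
cmp $t7, 4  (cmp 4,4)
bgt start: not taken
halt.
Total executed instructions: 40.

40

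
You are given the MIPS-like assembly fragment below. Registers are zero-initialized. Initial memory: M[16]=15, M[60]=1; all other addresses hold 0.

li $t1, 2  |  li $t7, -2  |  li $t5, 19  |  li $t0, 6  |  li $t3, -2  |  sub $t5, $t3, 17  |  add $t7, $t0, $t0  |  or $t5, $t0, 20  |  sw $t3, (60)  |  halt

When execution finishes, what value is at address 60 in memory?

li $t1, 2 → $t1=2
li $t7, -2 → $t7=-2
li $t5, 19 → $t5=19
li $t0, 6 → $t0=6
li $t3, -2 → $t3=-2
sub $t5, $t3, 17 → $t5=(-2)-17=-19
add $t7, $t0, $t0 → $t7=6+6=12
or $t5, $t0, 20 → $t5=6|20=22
sw $t3, (60) → M[60]=-2
halt.

-2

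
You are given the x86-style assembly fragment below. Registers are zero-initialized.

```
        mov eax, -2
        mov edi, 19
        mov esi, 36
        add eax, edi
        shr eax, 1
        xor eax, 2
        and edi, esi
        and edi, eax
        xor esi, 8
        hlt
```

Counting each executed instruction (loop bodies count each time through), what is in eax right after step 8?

eax=-2
edi=19
esi=36
eax=(-2)+19=17
eax=17>>1=8
eax=8^2=10
edi=19&36=0
edi=0&10=0
After step 8: eax = 10.

10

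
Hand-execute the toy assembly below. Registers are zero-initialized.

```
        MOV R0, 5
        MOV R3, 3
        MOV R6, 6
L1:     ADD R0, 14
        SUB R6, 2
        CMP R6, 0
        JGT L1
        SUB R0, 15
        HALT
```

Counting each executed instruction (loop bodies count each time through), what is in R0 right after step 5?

after MOV R0, 5: R0=5
after MOV R3, 3: R3=3
after MOV R6, 6: R6=6
after ADD R0, 14: R0=5+14=19
after SUB R6, 2: R6=6-2=4
After step 5: R0 = 19.

19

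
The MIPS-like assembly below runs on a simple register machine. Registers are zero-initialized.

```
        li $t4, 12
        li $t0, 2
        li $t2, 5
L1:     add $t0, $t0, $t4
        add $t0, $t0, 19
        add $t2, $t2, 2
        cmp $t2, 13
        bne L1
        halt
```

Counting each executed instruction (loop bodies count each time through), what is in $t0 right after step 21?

$t4=12
$t0=2
$t2=5
$t0=2+12=14
$t0=14+19=33
$t2=5+2=7
cmp $t2, 13  (cmp 7,13)
bne L1: taken
$t0=33+12=45
$t0=45+19=64
$t2=7+2=9
cmp $t2, 13  (cmp 9,13)
bne L1: taken
$t0=64+12=76
$t0=76+19=95
$t2=9+2=11
cmp $t2, 13  (cmp 11,13)
bne L1: taken
$t0=95+12=107
$t0=107+19=126
$t2=11+2=13
After step 21: $t0 = 126.

126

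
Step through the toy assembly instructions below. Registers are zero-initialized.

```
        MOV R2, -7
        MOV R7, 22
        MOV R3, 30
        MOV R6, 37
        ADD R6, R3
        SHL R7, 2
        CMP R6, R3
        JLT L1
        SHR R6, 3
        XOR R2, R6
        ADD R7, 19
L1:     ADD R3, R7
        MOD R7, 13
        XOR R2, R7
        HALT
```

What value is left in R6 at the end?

after MOV R2, -7: R2=-7
after MOV R7, 22: R7=22
after MOV R3, 30: R3=30
after MOV R6, 37: R6=37
after ADD R6, R3: R6=37+30=67
after SHL R7, 2: R7=22<<2=88
CMP R6, R3  (cmp 67,30)
JLT L1: not taken
after SHR R6, 3: R6=67>>3=8
after XOR R2, R6: R2=(-7)^8=-15
after ADD R7, 19: R7=88+19=107
after ADD R3, R7: R3=30+107=137
after MOD R7, 13: R7=107%13=3
after XOR R2, R7: R2=(-15)^3=-14
halt.

8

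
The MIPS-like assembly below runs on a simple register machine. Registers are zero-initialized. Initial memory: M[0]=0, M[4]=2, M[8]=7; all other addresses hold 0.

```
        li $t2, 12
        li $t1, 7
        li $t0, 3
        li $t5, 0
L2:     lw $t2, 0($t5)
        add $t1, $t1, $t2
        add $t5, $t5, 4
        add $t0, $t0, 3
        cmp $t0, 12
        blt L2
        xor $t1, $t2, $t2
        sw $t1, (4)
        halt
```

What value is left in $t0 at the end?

12

after li $t2, 12: $t2=12
after li $t1, 7: $t1=7
after li $t0, 3: $t0=3
after li $t5, 0: $t5=0
after lw $t2, 0($t5): $t2=M[0]=0
after add $t1, $t1, $t2: $t1=7+0=7
after add $t5, $t5, 4: $t5=0+4=4
after add $t0, $t0, 3: $t0=3+3=6
cmp $t0, 12  (cmp 6,12)
blt L2: taken
after lw $t2, 0($t5): $t2=M[4]=2
after add $t1, $t1, $t2: $t1=7+2=9
after add $t5, $t5, 4: $t5=4+4=8
after add $t0, $t0, 3: $t0=6+3=9
cmp $t0, 12  (cmp 9,12)
blt L2: taken
after lw $t2, 0($t5): $t2=M[8]=7
after add $t1, $t1, $t2: $t1=9+7=16
after add $t5, $t5, 4: $t5=8+4=12
after add $t0, $t0, 3: $t0=9+3=12
cmp $t0, 12  (cmp 12,12)
blt L2: not taken
after xor $t1, $t2, $t2: $t1=7^7=0
sw $t1, (4) → M[4]=0
halt.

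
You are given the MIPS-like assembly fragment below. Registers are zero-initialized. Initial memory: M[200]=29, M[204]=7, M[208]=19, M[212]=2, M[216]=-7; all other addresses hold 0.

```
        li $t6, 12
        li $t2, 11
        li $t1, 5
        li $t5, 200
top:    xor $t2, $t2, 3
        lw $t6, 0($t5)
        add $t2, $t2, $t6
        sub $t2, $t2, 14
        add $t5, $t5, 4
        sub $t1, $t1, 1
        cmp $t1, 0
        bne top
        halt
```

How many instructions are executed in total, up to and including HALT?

$t6=12
$t2=11
$t1=5
$t5=200
$t2=11^3=8
$t6=M[200]=29
$t2=8+29=37
$t2=37-14=23
$t5=200+4=204
$t1=5-1=4
cmp $t1, 0  (cmp 4,0)
bne top: taken
$t2=23^3=20
$t6=M[204]=7
$t2=20+7=27
$t2=27-14=13
$t5=204+4=208
$t1=4-1=3
cmp $t1, 0  (cmp 3,0)
bne top: taken
$t2=13^3=14
$t6=M[208]=19
$t2=14+19=33
$t2=33-14=19
$t5=208+4=212
$t1=3-1=2
cmp $t1, 0  (cmp 2,0)
bne top: taken
$t2=19^3=16
$t6=M[212]=2
$t2=16+2=18
$t2=18-14=4
$t5=212+4=216
$t1=2-1=1
cmp $t1, 0  (cmp 1,0)
bne top: taken
$t2=4^3=7
$t6=M[216]=-7
$t2=7+(-7)=0
$t2=0-14=-14
$t5=216+4=220
$t1=1-1=0
cmp $t1, 0  (cmp 0,0)
bne top: not taken
halt.
Total executed instructions: 45.

45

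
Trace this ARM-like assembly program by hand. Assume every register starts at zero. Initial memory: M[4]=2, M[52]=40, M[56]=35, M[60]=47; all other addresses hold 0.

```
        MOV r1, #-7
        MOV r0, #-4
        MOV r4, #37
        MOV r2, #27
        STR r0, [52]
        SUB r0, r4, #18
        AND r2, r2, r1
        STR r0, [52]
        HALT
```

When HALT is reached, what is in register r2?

25

r1=-7
r0=-4
r4=37
r2=27
STR r0, [52] → M[52]=-4
r0=37-18=19
r2=27&(-7)=25
STR r0, [52] → M[52]=19
halt.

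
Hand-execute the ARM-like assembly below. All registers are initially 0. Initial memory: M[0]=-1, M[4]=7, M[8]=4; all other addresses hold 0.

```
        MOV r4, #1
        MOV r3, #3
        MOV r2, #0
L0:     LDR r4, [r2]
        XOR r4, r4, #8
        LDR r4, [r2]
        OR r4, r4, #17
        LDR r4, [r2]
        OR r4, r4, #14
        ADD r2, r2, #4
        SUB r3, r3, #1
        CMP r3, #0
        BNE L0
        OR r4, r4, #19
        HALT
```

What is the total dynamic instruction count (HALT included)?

after MOV r4, #1: r4=1
after MOV r3, #3: r3=3
after MOV r2, #0: r2=0
after LDR r4, [r2]: r4=M[0]=-1
after XOR r4, r4, #8: r4=(-1)^8=-9
after LDR r4, [r2]: r4=M[0]=-1
after OR r4, r4, #17: r4=(-1)|17=-1
after LDR r4, [r2]: r4=M[0]=-1
after OR r4, r4, #14: r4=(-1)|14=-1
after ADD r2, r2, #4: r2=0+4=4
after SUB r3, r3, #1: r3=3-1=2
CMP r3, #0  (cmp 2,0)
BNE L0: taken
after LDR r4, [r2]: r4=M[4]=7
after XOR r4, r4, #8: r4=7^8=15
after LDR r4, [r2]: r4=M[4]=7
after OR r4, r4, #17: r4=7|17=23
after LDR r4, [r2]: r4=M[4]=7
after OR r4, r4, #14: r4=7|14=15
after ADD r2, r2, #4: r2=4+4=8
after SUB r3, r3, #1: r3=2-1=1
CMP r3, #0  (cmp 1,0)
BNE L0: taken
after LDR r4, [r2]: r4=M[8]=4
after XOR r4, r4, #8: r4=4^8=12
after LDR r4, [r2]: r4=M[8]=4
after OR r4, r4, #17: r4=4|17=21
after LDR r4, [r2]: r4=M[8]=4
after OR r4, r4, #14: r4=4|14=14
after ADD r2, r2, #4: r2=8+4=12
after SUB r3, r3, #1: r3=1-1=0
CMP r3, #0  (cmp 0,0)
BNE L0: not taken
after OR r4, r4, #19: r4=14|19=31
halt.
Total executed instructions: 35.

35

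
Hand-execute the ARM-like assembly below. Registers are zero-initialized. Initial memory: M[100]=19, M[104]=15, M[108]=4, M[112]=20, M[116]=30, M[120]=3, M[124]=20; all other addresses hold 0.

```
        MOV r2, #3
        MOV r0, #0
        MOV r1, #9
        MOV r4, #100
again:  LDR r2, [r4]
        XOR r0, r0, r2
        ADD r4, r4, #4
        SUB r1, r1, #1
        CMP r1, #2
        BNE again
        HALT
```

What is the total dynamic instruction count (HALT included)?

after MOV r2, #3: r2=3
after MOV r0, #0: r0=0
after MOV r1, #9: r1=9
after MOV r4, #100: r4=100
after LDR r2, [r4]: r2=M[100]=19
after XOR r0, r0, r2: r0=0^19=19
after ADD r4, r4, #4: r4=100+4=104
after SUB r1, r1, #1: r1=9-1=8
CMP r1, #2  (cmp 8,2)
BNE again: taken
after LDR r2, [r4]: r2=M[104]=15
after XOR r0, r0, r2: r0=19^15=28
after ADD r4, r4, #4: r4=104+4=108
after SUB r1, r1, #1: r1=8-1=7
CMP r1, #2  (cmp 7,2)
BNE again: taken
after LDR r2, [r4]: r2=M[108]=4
after XOR r0, r0, r2: r0=28^4=24
after ADD r4, r4, #4: r4=108+4=112
after SUB r1, r1, #1: r1=7-1=6
CMP r1, #2  (cmp 6,2)
BNE again: taken
after LDR r2, [r4]: r2=M[112]=20
after XOR r0, r0, r2: r0=24^20=12
after ADD r4, r4, #4: r4=112+4=116
after SUB r1, r1, #1: r1=6-1=5
CMP r1, #2  (cmp 5,2)
BNE again: taken
after LDR r2, [r4]: r2=M[116]=30
after XOR r0, r0, r2: r0=12^30=18
after ADD r4, r4, #4: r4=116+4=120
after SUB r1, r1, #1: r1=5-1=4
CMP r1, #2  (cmp 4,2)
BNE again: taken
after LDR r2, [r4]: r2=M[120]=3
after XOR r0, r0, r2: r0=18^3=17
after ADD r4, r4, #4: r4=120+4=124
after SUB r1, r1, #1: r1=4-1=3
CMP r1, #2  (cmp 3,2)
BNE again: taken
after LDR r2, [r4]: r2=M[124]=20
after XOR r0, r0, r2: r0=17^20=5
after ADD r4, r4, #4: r4=124+4=128
after SUB r1, r1, #1: r1=3-1=2
CMP r1, #2  (cmp 2,2)
BNE again: not taken
halt.
Total executed instructions: 47.

47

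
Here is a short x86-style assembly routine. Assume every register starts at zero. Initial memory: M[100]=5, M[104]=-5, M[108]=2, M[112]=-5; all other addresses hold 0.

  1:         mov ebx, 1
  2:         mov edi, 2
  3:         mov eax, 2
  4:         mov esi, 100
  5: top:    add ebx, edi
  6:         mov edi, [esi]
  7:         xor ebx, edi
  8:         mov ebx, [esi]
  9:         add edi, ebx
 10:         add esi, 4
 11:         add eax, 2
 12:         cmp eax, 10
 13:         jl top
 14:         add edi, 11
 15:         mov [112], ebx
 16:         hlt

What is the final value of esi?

116

ebx=1
edi=2
eax=2
esi=100
ebx=1+2=3
edi=M[100]=5
ebx=3^5=6
ebx=M[100]=5
edi=5+5=10
esi=100+4=104
eax=2+2=4
cmp eax, 10  (cmp 4,10)
jl top: taken
ebx=5+10=15
edi=M[104]=-5
ebx=15^(-5)=-12
ebx=M[104]=-5
edi=(-5)+(-5)=-10
esi=104+4=108
eax=4+2=6
cmp eax, 10  (cmp 6,10)
jl top: taken
ebx=(-5)+(-10)=-15
edi=M[108]=2
ebx=(-15)^2=-13
ebx=M[108]=2
edi=2+2=4
esi=108+4=112
eax=6+2=8
cmp eax, 10  (cmp 8,10)
jl top: taken
ebx=2+4=6
edi=M[112]=-5
ebx=6^(-5)=-3
ebx=M[112]=-5
edi=(-5)+(-5)=-10
esi=112+4=116
eax=8+2=10
cmp eax, 10  (cmp 10,10)
jl top: not taken
edi=(-10)+11=1
mov [112], ebx → M[112]=-5
halt.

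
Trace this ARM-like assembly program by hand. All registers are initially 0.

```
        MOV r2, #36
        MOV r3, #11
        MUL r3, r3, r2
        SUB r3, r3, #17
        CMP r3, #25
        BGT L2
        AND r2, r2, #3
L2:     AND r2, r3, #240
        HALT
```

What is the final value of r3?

379

after MOV r2, #36: r2=36
after MOV r3, #11: r3=11
after MUL r3, r3, r2: r3=11*36=396
after SUB r3, r3, #17: r3=396-17=379
CMP r3, #25  (cmp 379,25)
BGT L2: taken
after AND r2, r3, #240: r2=379&240=112
halt.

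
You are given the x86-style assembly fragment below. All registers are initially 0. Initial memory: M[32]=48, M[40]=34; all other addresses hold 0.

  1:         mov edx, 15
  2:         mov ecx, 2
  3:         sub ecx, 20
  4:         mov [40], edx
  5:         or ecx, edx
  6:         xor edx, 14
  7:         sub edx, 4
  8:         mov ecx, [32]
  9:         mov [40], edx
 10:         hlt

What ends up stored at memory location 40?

mov edx, 15 → edx=15
mov ecx, 2 → ecx=2
sub ecx, 20 → ecx=2-20=-18
mov [40], edx → M[40]=15
or ecx, edx → ecx=(-18)|15=-17
xor edx, 14 → edx=15^14=1
sub edx, 4 → edx=1-4=-3
mov ecx, [32] → ecx=M[32]=48
mov [40], edx → M[40]=-3
halt.

-3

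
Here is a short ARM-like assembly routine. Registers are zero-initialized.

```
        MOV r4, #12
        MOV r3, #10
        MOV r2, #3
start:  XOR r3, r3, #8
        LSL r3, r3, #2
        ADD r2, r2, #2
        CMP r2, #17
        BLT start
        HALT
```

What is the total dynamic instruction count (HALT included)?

MOV r4, #12 → r4=12
MOV r3, #10 → r3=10
MOV r2, #3 → r2=3
XOR r3, r3, #8 → r3=10^8=2
LSL r3, r3, #2 → r3=2<<2=8
ADD r2, r2, #2 → r2=3+2=5
CMP r2, #17  (cmp 5,17)
BLT start: taken
XOR r3, r3, #8 → r3=8^8=0
LSL r3, r3, #2 → r3=0<<2=0
ADD r2, r2, #2 → r2=5+2=7
CMP r2, #17  (cmp 7,17)
BLT start: taken
XOR r3, r3, #8 → r3=0^8=8
LSL r3, r3, #2 → r3=8<<2=32
ADD r2, r2, #2 → r2=7+2=9
CMP r2, #17  (cmp 9,17)
BLT start: taken
XOR r3, r3, #8 → r3=32^8=40
LSL r3, r3, #2 → r3=40<<2=160
ADD r2, r2, #2 → r2=9+2=11
CMP r2, #17  (cmp 11,17)
BLT start: taken
XOR r3, r3, #8 → r3=160^8=168
LSL r3, r3, #2 → r3=168<<2=672
ADD r2, r2, #2 → r2=11+2=13
CMP r2, #17  (cmp 13,17)
BLT start: taken
XOR r3, r3, #8 → r3=672^8=680
LSL r3, r3, #2 → r3=680<<2=2720
ADD r2, r2, #2 → r2=13+2=15
CMP r2, #17  (cmp 15,17)
BLT start: taken
XOR r3, r3, #8 → r3=2720^8=2728
LSL r3, r3, #2 → r3=2728<<2=10912
ADD r2, r2, #2 → r2=15+2=17
CMP r2, #17  (cmp 17,17)
BLT start: not taken
halt.
Total executed instructions: 39.

39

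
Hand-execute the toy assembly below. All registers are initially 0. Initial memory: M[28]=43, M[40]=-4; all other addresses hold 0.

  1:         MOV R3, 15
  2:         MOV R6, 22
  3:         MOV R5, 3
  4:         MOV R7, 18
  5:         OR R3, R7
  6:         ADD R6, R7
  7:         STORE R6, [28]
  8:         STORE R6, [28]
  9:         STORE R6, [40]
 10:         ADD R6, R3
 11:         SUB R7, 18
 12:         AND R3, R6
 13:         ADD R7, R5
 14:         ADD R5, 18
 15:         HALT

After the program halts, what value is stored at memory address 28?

40

R3=15
R6=22
R5=3
R7=18
R3=15|18=31
R6=22+18=40
STORE R6, [28] → M[28]=40
STORE R6, [28] → M[28]=40
STORE R6, [40] → M[40]=40
R6=40+31=71
R7=18-18=0
R3=31&71=7
R7=0+3=3
R5=3+18=21
halt.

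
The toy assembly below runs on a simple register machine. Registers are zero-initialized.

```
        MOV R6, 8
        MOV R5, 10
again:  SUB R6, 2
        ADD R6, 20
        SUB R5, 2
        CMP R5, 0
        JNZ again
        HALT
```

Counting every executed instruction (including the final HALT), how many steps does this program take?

28

after MOV R6, 8: R6=8
after MOV R5, 10: R5=10
after SUB R6, 2: R6=8-2=6
after ADD R6, 20: R6=6+20=26
after SUB R5, 2: R5=10-2=8
CMP R5, 0  (cmp 8,0)
JNZ again: taken
after SUB R6, 2: R6=26-2=24
after ADD R6, 20: R6=24+20=44
after SUB R5, 2: R5=8-2=6
CMP R5, 0  (cmp 6,0)
JNZ again: taken
after SUB R6, 2: R6=44-2=42
after ADD R6, 20: R6=42+20=62
after SUB R5, 2: R5=6-2=4
CMP R5, 0  (cmp 4,0)
JNZ again: taken
after SUB R6, 2: R6=62-2=60
after ADD R6, 20: R6=60+20=80
after SUB R5, 2: R5=4-2=2
CMP R5, 0  (cmp 2,0)
JNZ again: taken
after SUB R6, 2: R6=80-2=78
after ADD R6, 20: R6=78+20=98
after SUB R5, 2: R5=2-2=0
CMP R5, 0  (cmp 0,0)
JNZ again: not taken
halt.
Total executed instructions: 28.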